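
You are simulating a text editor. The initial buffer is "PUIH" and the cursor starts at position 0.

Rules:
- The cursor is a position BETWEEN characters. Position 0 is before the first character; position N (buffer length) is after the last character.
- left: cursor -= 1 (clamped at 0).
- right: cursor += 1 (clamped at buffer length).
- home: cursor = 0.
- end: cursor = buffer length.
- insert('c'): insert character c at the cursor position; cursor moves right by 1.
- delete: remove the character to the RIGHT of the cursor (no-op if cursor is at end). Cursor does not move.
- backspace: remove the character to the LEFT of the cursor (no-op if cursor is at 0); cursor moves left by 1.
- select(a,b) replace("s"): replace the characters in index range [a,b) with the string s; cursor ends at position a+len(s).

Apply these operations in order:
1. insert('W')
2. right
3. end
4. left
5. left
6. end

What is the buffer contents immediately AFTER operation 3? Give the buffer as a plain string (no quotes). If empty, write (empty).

After op 1 (insert('W')): buf='WPUIH' cursor=1
After op 2 (right): buf='WPUIH' cursor=2
After op 3 (end): buf='WPUIH' cursor=5

Answer: WPUIH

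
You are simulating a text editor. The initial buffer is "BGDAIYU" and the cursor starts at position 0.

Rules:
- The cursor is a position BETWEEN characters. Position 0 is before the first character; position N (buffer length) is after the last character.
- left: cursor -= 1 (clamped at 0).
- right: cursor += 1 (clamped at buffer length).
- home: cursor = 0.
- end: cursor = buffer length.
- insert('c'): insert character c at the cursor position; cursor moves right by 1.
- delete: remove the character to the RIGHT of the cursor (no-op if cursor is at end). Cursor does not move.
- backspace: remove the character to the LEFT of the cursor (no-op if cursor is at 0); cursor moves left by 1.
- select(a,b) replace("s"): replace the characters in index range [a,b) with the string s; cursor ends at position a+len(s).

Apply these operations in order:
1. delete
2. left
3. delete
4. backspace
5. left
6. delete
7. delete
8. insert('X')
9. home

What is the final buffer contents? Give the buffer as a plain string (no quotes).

Answer: XIYU

Derivation:
After op 1 (delete): buf='GDAIYU' cursor=0
After op 2 (left): buf='GDAIYU' cursor=0
After op 3 (delete): buf='DAIYU' cursor=0
After op 4 (backspace): buf='DAIYU' cursor=0
After op 5 (left): buf='DAIYU' cursor=0
After op 6 (delete): buf='AIYU' cursor=0
After op 7 (delete): buf='IYU' cursor=0
After op 8 (insert('X')): buf='XIYU' cursor=1
After op 9 (home): buf='XIYU' cursor=0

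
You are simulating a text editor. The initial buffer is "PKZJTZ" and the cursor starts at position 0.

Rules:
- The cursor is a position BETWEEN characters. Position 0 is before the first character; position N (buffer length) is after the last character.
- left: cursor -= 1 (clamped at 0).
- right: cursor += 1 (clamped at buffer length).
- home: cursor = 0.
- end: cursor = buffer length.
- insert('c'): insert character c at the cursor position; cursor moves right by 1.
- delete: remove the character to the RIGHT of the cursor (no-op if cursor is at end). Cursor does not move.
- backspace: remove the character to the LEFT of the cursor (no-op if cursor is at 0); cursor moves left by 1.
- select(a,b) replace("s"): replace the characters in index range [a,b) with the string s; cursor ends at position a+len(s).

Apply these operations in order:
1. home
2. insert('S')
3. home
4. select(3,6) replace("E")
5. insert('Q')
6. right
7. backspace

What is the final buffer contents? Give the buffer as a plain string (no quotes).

Answer: SPKEQ

Derivation:
After op 1 (home): buf='PKZJTZ' cursor=0
After op 2 (insert('S')): buf='SPKZJTZ' cursor=1
After op 3 (home): buf='SPKZJTZ' cursor=0
After op 4 (select(3,6) replace("E")): buf='SPKEZ' cursor=4
After op 5 (insert('Q')): buf='SPKEQZ' cursor=5
After op 6 (right): buf='SPKEQZ' cursor=6
After op 7 (backspace): buf='SPKEQ' cursor=5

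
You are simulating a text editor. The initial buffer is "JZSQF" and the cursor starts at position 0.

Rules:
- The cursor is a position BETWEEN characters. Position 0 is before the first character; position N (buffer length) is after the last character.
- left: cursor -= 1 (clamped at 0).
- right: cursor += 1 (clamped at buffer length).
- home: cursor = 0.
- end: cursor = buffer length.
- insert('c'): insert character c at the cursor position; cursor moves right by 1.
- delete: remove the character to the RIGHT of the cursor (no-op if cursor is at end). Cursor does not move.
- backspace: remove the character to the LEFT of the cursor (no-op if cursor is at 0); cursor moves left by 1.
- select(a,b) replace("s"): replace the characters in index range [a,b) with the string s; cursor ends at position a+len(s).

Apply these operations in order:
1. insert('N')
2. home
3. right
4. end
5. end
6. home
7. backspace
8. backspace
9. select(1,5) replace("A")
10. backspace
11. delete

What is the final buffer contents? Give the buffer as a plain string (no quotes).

Answer: N

Derivation:
After op 1 (insert('N')): buf='NJZSQF' cursor=1
After op 2 (home): buf='NJZSQF' cursor=0
After op 3 (right): buf='NJZSQF' cursor=1
After op 4 (end): buf='NJZSQF' cursor=6
After op 5 (end): buf='NJZSQF' cursor=6
After op 6 (home): buf='NJZSQF' cursor=0
After op 7 (backspace): buf='NJZSQF' cursor=0
After op 8 (backspace): buf='NJZSQF' cursor=0
After op 9 (select(1,5) replace("A")): buf='NAF' cursor=2
After op 10 (backspace): buf='NF' cursor=1
After op 11 (delete): buf='N' cursor=1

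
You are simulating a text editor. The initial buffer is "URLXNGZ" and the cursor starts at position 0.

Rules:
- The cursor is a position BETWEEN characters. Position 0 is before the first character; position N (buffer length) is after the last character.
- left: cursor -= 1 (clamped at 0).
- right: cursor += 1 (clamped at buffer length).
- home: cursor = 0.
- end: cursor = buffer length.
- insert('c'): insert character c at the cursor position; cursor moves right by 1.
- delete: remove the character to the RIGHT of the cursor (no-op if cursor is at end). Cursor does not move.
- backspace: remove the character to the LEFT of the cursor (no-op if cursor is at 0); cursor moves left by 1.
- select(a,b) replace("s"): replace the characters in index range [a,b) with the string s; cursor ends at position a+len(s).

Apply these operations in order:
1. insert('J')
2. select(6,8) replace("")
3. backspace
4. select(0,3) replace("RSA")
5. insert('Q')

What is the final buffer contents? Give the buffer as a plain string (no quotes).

After op 1 (insert('J')): buf='JURLXNGZ' cursor=1
After op 2 (select(6,8) replace("")): buf='JURLXN' cursor=6
After op 3 (backspace): buf='JURLX' cursor=5
After op 4 (select(0,3) replace("RSA")): buf='RSALX' cursor=3
After op 5 (insert('Q')): buf='RSAQLX' cursor=4

Answer: RSAQLX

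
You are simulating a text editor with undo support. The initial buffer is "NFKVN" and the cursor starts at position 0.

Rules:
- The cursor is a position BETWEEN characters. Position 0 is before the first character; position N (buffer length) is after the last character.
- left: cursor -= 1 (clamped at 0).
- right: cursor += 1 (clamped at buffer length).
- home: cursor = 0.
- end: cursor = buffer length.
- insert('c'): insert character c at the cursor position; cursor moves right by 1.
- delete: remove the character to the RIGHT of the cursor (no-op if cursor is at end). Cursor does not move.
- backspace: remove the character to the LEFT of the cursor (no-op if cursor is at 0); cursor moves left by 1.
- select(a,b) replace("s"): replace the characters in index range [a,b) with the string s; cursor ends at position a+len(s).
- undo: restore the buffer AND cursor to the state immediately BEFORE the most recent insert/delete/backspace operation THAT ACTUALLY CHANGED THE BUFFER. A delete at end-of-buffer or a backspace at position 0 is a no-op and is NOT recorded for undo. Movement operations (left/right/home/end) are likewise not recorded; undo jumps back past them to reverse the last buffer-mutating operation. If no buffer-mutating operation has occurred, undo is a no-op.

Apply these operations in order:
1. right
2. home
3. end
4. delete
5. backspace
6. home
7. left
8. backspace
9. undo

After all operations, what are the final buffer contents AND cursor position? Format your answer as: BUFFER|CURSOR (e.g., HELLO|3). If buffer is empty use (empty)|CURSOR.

After op 1 (right): buf='NFKVN' cursor=1
After op 2 (home): buf='NFKVN' cursor=0
After op 3 (end): buf='NFKVN' cursor=5
After op 4 (delete): buf='NFKVN' cursor=5
After op 5 (backspace): buf='NFKV' cursor=4
After op 6 (home): buf='NFKV' cursor=0
After op 7 (left): buf='NFKV' cursor=0
After op 8 (backspace): buf='NFKV' cursor=0
After op 9 (undo): buf='NFKVN' cursor=5

Answer: NFKVN|5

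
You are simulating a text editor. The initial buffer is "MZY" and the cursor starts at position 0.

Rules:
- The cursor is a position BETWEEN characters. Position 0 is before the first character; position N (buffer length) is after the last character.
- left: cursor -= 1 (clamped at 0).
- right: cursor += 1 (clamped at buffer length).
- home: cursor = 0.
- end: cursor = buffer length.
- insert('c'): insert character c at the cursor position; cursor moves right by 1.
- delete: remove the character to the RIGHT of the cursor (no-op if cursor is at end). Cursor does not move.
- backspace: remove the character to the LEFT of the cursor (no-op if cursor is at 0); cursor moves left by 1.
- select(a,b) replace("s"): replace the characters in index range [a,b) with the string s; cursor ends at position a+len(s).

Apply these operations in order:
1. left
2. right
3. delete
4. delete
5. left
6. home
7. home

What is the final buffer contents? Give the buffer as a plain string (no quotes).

After op 1 (left): buf='MZY' cursor=0
After op 2 (right): buf='MZY' cursor=1
After op 3 (delete): buf='MY' cursor=1
After op 4 (delete): buf='M' cursor=1
After op 5 (left): buf='M' cursor=0
After op 6 (home): buf='M' cursor=0
After op 7 (home): buf='M' cursor=0

Answer: M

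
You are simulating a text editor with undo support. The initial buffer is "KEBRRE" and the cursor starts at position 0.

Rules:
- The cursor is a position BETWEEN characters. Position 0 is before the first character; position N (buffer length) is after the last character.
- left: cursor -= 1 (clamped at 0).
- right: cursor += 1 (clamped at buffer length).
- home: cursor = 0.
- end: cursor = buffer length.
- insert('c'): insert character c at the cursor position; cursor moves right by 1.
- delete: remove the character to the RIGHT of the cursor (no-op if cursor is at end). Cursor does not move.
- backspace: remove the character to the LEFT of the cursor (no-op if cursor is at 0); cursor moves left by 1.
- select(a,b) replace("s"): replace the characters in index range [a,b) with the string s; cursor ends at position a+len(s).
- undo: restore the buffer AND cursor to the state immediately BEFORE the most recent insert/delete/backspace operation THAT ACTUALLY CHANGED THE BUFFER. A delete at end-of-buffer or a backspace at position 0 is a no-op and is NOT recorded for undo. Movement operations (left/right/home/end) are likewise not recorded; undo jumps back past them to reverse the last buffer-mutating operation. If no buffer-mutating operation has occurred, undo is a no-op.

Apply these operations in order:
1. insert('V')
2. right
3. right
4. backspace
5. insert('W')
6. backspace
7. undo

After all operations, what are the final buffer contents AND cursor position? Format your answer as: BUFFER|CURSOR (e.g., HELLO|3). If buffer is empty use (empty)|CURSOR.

Answer: VKWBRRE|3

Derivation:
After op 1 (insert('V')): buf='VKEBRRE' cursor=1
After op 2 (right): buf='VKEBRRE' cursor=2
After op 3 (right): buf='VKEBRRE' cursor=3
After op 4 (backspace): buf='VKBRRE' cursor=2
After op 5 (insert('W')): buf='VKWBRRE' cursor=3
After op 6 (backspace): buf='VKBRRE' cursor=2
After op 7 (undo): buf='VKWBRRE' cursor=3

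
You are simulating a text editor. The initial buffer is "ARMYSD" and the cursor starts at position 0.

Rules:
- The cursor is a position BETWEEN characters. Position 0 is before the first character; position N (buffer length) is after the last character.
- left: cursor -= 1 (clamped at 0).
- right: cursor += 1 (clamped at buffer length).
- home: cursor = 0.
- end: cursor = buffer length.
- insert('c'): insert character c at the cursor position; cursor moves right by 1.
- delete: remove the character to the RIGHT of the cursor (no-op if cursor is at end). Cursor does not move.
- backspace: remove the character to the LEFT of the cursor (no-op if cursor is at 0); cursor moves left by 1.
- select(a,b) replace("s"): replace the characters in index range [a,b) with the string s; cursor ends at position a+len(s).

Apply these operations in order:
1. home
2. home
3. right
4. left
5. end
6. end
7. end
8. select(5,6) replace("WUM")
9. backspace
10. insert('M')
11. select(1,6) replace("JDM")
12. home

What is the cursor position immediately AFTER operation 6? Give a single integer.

Answer: 6

Derivation:
After op 1 (home): buf='ARMYSD' cursor=0
After op 2 (home): buf='ARMYSD' cursor=0
After op 3 (right): buf='ARMYSD' cursor=1
After op 4 (left): buf='ARMYSD' cursor=0
After op 5 (end): buf='ARMYSD' cursor=6
After op 6 (end): buf='ARMYSD' cursor=6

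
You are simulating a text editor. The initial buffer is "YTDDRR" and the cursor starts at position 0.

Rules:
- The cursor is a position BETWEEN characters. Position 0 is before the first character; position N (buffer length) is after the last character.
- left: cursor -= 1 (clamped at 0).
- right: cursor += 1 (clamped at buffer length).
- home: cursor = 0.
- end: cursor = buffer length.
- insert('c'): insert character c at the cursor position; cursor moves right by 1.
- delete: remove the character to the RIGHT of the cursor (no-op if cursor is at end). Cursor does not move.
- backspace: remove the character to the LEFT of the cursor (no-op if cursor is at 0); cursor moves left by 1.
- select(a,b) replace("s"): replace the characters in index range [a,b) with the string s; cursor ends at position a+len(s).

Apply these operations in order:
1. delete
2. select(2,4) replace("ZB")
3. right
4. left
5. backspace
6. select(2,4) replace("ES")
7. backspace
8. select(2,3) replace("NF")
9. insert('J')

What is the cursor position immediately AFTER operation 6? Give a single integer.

Answer: 4

Derivation:
After op 1 (delete): buf='TDDRR' cursor=0
After op 2 (select(2,4) replace("ZB")): buf='TDZBR' cursor=4
After op 3 (right): buf='TDZBR' cursor=5
After op 4 (left): buf='TDZBR' cursor=4
After op 5 (backspace): buf='TDZR' cursor=3
After op 6 (select(2,4) replace("ES")): buf='TDES' cursor=4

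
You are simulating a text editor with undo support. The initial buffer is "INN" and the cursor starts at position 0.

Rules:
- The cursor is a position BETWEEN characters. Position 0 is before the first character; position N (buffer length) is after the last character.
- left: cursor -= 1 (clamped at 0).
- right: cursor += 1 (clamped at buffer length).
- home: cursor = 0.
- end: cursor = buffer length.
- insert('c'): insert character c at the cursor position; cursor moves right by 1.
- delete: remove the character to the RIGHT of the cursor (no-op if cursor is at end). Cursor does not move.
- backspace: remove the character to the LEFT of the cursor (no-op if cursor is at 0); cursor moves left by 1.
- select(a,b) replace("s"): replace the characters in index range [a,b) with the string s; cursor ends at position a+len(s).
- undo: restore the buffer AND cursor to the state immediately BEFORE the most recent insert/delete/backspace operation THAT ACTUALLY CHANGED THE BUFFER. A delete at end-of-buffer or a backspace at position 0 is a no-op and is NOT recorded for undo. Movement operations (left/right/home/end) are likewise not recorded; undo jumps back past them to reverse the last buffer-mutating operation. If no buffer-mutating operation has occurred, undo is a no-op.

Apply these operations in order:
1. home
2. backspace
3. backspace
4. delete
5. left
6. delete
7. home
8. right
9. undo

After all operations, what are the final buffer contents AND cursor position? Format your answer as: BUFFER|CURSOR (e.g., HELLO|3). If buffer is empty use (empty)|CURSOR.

After op 1 (home): buf='INN' cursor=0
After op 2 (backspace): buf='INN' cursor=0
After op 3 (backspace): buf='INN' cursor=0
After op 4 (delete): buf='NN' cursor=0
After op 5 (left): buf='NN' cursor=0
After op 6 (delete): buf='N' cursor=0
After op 7 (home): buf='N' cursor=0
After op 8 (right): buf='N' cursor=1
After op 9 (undo): buf='NN' cursor=0

Answer: NN|0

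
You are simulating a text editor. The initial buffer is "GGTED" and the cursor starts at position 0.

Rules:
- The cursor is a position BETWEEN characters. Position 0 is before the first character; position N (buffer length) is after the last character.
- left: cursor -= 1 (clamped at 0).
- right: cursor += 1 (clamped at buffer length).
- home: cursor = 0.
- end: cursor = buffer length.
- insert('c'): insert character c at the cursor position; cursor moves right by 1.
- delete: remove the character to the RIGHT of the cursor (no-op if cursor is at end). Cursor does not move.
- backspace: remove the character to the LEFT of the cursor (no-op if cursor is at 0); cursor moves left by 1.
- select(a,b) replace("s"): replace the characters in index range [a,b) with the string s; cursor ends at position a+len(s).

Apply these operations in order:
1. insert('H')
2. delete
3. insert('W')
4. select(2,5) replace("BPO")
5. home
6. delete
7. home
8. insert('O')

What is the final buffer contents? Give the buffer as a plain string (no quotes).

After op 1 (insert('H')): buf='HGGTED' cursor=1
After op 2 (delete): buf='HGTED' cursor=1
After op 3 (insert('W')): buf='HWGTED' cursor=2
After op 4 (select(2,5) replace("BPO")): buf='HWBPOD' cursor=5
After op 5 (home): buf='HWBPOD' cursor=0
After op 6 (delete): buf='WBPOD' cursor=0
After op 7 (home): buf='WBPOD' cursor=0
After op 8 (insert('O')): buf='OWBPOD' cursor=1

Answer: OWBPOD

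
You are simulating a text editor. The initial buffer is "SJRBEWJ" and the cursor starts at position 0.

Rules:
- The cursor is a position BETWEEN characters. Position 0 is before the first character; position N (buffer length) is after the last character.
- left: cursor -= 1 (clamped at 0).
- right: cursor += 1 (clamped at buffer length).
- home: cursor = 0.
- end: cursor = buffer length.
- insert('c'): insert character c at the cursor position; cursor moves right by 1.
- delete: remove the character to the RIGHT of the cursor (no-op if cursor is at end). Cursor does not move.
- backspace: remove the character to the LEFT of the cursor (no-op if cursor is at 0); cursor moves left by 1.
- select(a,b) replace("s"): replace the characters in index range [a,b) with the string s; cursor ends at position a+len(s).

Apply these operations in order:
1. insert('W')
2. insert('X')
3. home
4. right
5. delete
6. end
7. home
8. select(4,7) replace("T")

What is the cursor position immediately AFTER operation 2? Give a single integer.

Answer: 2

Derivation:
After op 1 (insert('W')): buf='WSJRBEWJ' cursor=1
After op 2 (insert('X')): buf='WXSJRBEWJ' cursor=2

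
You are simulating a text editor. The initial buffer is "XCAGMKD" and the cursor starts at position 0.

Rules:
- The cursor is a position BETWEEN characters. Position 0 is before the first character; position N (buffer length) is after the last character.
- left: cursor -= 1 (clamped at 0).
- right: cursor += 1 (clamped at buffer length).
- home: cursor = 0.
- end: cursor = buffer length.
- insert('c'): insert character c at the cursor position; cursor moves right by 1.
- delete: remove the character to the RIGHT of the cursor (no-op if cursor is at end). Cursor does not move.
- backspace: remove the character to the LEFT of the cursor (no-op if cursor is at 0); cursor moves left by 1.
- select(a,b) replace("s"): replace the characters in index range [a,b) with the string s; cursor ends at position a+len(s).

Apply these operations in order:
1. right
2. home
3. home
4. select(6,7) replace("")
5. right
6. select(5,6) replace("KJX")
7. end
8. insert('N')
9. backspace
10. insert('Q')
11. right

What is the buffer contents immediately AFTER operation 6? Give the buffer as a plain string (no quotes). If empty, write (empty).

After op 1 (right): buf='XCAGMKD' cursor=1
After op 2 (home): buf='XCAGMKD' cursor=0
After op 3 (home): buf='XCAGMKD' cursor=0
After op 4 (select(6,7) replace("")): buf='XCAGMK' cursor=6
After op 5 (right): buf='XCAGMK' cursor=6
After op 6 (select(5,6) replace("KJX")): buf='XCAGMKJX' cursor=8

Answer: XCAGMKJX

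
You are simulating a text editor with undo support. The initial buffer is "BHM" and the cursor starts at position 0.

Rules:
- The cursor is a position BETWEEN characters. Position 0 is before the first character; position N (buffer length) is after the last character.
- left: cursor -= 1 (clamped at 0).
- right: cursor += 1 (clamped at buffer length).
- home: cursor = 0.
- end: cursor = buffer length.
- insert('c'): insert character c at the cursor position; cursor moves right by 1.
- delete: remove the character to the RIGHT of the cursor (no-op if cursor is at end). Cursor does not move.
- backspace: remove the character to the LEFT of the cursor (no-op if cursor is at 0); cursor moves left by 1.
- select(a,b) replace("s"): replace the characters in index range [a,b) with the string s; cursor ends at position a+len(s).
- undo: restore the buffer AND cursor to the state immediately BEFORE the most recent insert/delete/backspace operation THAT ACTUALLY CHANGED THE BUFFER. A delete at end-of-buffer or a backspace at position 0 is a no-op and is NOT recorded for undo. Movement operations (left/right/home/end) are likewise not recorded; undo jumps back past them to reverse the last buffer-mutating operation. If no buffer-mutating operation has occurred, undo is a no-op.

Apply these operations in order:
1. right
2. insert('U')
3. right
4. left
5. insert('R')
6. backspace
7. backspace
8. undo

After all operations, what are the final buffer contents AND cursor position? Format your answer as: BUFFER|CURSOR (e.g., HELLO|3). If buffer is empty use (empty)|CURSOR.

After op 1 (right): buf='BHM' cursor=1
After op 2 (insert('U')): buf='BUHM' cursor=2
After op 3 (right): buf='BUHM' cursor=3
After op 4 (left): buf='BUHM' cursor=2
After op 5 (insert('R')): buf='BURHM' cursor=3
After op 6 (backspace): buf='BUHM' cursor=2
After op 7 (backspace): buf='BHM' cursor=1
After op 8 (undo): buf='BUHM' cursor=2

Answer: BUHM|2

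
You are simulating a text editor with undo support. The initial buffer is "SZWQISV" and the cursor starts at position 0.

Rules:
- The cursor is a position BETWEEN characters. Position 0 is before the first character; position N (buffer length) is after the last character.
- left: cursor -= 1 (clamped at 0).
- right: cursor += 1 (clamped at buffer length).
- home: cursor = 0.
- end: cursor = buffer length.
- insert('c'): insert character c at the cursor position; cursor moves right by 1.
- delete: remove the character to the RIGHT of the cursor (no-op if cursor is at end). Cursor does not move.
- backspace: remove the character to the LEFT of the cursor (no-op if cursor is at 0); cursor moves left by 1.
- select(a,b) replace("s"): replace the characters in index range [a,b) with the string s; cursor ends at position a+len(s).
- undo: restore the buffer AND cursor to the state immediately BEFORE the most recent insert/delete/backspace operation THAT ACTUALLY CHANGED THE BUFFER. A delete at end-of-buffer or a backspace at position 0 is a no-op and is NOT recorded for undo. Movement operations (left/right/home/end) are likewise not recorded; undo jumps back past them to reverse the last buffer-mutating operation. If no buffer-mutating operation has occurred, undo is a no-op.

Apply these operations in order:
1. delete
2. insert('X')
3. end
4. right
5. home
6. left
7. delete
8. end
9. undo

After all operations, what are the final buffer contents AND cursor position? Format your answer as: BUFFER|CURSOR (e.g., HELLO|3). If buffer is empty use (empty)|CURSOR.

Answer: XZWQISV|0

Derivation:
After op 1 (delete): buf='ZWQISV' cursor=0
After op 2 (insert('X')): buf='XZWQISV' cursor=1
After op 3 (end): buf='XZWQISV' cursor=7
After op 4 (right): buf='XZWQISV' cursor=7
After op 5 (home): buf='XZWQISV' cursor=0
After op 6 (left): buf='XZWQISV' cursor=0
After op 7 (delete): buf='ZWQISV' cursor=0
After op 8 (end): buf='ZWQISV' cursor=6
After op 9 (undo): buf='XZWQISV' cursor=0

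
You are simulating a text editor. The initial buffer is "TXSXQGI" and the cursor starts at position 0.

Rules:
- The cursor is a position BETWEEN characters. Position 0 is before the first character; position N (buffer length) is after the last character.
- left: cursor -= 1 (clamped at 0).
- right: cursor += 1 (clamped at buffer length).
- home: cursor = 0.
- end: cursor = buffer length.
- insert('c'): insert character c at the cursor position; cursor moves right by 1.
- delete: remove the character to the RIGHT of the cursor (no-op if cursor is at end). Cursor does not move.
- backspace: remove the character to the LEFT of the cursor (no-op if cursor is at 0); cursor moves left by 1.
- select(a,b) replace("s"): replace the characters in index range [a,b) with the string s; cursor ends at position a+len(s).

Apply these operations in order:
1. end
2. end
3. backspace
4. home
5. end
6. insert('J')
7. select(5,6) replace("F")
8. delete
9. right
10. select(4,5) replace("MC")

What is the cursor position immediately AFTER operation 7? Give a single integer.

Answer: 6

Derivation:
After op 1 (end): buf='TXSXQGI' cursor=7
After op 2 (end): buf='TXSXQGI' cursor=7
After op 3 (backspace): buf='TXSXQG' cursor=6
After op 4 (home): buf='TXSXQG' cursor=0
After op 5 (end): buf='TXSXQG' cursor=6
After op 6 (insert('J')): buf='TXSXQGJ' cursor=7
After op 7 (select(5,6) replace("F")): buf='TXSXQFJ' cursor=6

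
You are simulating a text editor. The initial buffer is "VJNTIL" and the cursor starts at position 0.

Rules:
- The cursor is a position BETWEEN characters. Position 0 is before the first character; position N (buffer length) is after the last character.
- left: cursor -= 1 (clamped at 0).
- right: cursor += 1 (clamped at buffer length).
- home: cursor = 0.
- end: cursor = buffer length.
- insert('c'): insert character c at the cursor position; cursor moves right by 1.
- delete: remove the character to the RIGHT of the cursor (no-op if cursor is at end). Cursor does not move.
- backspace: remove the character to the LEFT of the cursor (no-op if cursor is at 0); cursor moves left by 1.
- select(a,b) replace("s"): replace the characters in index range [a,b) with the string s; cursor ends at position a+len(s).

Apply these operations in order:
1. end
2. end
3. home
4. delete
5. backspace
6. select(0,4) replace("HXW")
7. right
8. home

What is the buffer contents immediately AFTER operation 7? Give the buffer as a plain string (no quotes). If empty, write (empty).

Answer: HXWL

Derivation:
After op 1 (end): buf='VJNTIL' cursor=6
After op 2 (end): buf='VJNTIL' cursor=6
After op 3 (home): buf='VJNTIL' cursor=0
After op 4 (delete): buf='JNTIL' cursor=0
After op 5 (backspace): buf='JNTIL' cursor=0
After op 6 (select(0,4) replace("HXW")): buf='HXWL' cursor=3
After op 7 (right): buf='HXWL' cursor=4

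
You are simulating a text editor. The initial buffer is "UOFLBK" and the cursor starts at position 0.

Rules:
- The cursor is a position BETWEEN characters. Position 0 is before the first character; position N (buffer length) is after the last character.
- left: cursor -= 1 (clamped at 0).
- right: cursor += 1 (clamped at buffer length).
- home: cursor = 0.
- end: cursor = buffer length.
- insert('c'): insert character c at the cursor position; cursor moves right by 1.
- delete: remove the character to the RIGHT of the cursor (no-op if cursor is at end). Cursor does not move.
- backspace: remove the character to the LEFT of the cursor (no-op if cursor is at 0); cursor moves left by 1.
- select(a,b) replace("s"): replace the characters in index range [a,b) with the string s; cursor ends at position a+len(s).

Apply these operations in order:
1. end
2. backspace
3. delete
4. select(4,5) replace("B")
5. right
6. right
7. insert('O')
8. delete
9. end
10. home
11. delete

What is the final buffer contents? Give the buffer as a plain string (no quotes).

After op 1 (end): buf='UOFLBK' cursor=6
After op 2 (backspace): buf='UOFLB' cursor=5
After op 3 (delete): buf='UOFLB' cursor=5
After op 4 (select(4,5) replace("B")): buf='UOFLB' cursor=5
After op 5 (right): buf='UOFLB' cursor=5
After op 6 (right): buf='UOFLB' cursor=5
After op 7 (insert('O')): buf='UOFLBO' cursor=6
After op 8 (delete): buf='UOFLBO' cursor=6
After op 9 (end): buf='UOFLBO' cursor=6
After op 10 (home): buf='UOFLBO' cursor=0
After op 11 (delete): buf='OFLBO' cursor=0

Answer: OFLBO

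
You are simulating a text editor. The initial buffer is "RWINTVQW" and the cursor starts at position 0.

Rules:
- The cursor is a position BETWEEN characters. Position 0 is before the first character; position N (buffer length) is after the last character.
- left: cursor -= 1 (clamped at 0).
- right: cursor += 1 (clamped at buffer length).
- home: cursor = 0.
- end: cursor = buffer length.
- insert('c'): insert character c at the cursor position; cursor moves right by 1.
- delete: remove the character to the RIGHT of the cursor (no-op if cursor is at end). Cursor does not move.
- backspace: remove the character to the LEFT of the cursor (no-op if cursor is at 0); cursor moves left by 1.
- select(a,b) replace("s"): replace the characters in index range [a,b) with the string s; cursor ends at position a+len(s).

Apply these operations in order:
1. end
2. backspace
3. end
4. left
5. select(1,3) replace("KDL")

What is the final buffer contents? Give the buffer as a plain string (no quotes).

After op 1 (end): buf='RWINTVQW' cursor=8
After op 2 (backspace): buf='RWINTVQ' cursor=7
After op 3 (end): buf='RWINTVQ' cursor=7
After op 4 (left): buf='RWINTVQ' cursor=6
After op 5 (select(1,3) replace("KDL")): buf='RKDLNTVQ' cursor=4

Answer: RKDLNTVQ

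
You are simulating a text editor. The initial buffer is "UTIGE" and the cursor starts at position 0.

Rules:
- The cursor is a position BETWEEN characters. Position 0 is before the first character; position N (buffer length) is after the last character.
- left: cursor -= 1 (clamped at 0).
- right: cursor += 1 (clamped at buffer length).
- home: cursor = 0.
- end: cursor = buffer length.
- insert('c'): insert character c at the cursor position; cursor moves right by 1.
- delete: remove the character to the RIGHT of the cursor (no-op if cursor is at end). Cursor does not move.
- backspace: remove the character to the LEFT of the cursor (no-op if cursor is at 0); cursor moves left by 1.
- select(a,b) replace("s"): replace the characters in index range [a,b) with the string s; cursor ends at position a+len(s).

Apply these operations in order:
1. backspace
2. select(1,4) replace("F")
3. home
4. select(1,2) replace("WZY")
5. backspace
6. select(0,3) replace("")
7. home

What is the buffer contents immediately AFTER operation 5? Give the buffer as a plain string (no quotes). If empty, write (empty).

Answer: UWZE

Derivation:
After op 1 (backspace): buf='UTIGE' cursor=0
After op 2 (select(1,4) replace("F")): buf='UFE' cursor=2
After op 3 (home): buf='UFE' cursor=0
After op 4 (select(1,2) replace("WZY")): buf='UWZYE' cursor=4
After op 5 (backspace): buf='UWZE' cursor=3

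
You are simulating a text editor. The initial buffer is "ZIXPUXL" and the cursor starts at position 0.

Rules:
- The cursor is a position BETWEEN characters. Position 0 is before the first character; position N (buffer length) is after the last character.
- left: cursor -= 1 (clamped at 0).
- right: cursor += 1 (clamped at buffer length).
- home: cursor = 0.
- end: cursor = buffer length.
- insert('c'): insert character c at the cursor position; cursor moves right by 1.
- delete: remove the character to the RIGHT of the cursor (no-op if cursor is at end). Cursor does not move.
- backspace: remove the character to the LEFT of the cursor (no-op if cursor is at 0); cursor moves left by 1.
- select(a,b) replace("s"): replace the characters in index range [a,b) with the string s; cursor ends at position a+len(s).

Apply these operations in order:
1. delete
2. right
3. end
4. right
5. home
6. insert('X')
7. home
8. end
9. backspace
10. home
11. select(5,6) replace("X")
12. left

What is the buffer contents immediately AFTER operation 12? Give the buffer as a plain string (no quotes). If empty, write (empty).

After op 1 (delete): buf='IXPUXL' cursor=0
After op 2 (right): buf='IXPUXL' cursor=1
After op 3 (end): buf='IXPUXL' cursor=6
After op 4 (right): buf='IXPUXL' cursor=6
After op 5 (home): buf='IXPUXL' cursor=0
After op 6 (insert('X')): buf='XIXPUXL' cursor=1
After op 7 (home): buf='XIXPUXL' cursor=0
After op 8 (end): buf='XIXPUXL' cursor=7
After op 9 (backspace): buf='XIXPUX' cursor=6
After op 10 (home): buf='XIXPUX' cursor=0
After op 11 (select(5,6) replace("X")): buf='XIXPUX' cursor=6
After op 12 (left): buf='XIXPUX' cursor=5

Answer: XIXPUX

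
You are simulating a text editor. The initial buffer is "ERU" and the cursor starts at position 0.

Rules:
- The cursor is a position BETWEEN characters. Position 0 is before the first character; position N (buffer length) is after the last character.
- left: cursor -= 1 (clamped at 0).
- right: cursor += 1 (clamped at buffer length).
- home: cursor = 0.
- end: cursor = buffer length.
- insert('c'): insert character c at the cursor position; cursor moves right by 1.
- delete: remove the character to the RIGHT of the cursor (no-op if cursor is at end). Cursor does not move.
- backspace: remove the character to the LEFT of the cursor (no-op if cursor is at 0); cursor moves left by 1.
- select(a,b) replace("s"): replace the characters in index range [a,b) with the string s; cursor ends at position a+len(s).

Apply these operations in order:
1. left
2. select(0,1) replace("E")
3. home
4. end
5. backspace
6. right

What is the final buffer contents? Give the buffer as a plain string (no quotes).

Answer: ER

Derivation:
After op 1 (left): buf='ERU' cursor=0
After op 2 (select(0,1) replace("E")): buf='ERU' cursor=1
After op 3 (home): buf='ERU' cursor=0
After op 4 (end): buf='ERU' cursor=3
After op 5 (backspace): buf='ER' cursor=2
After op 6 (right): buf='ER' cursor=2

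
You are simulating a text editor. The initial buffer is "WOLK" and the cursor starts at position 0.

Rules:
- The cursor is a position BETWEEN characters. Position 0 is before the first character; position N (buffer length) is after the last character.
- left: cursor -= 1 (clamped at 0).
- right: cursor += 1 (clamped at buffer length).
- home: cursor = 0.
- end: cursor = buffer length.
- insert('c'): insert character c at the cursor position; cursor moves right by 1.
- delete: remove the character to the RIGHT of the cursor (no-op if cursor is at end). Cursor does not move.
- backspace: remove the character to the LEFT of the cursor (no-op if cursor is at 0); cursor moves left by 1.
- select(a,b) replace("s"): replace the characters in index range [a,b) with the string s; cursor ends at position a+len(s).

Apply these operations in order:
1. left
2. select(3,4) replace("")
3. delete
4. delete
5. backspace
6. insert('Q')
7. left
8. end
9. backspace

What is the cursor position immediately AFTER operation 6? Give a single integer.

Answer: 3

Derivation:
After op 1 (left): buf='WOLK' cursor=0
After op 2 (select(3,4) replace("")): buf='WOL' cursor=3
After op 3 (delete): buf='WOL' cursor=3
After op 4 (delete): buf='WOL' cursor=3
After op 5 (backspace): buf='WO' cursor=2
After op 6 (insert('Q')): buf='WOQ' cursor=3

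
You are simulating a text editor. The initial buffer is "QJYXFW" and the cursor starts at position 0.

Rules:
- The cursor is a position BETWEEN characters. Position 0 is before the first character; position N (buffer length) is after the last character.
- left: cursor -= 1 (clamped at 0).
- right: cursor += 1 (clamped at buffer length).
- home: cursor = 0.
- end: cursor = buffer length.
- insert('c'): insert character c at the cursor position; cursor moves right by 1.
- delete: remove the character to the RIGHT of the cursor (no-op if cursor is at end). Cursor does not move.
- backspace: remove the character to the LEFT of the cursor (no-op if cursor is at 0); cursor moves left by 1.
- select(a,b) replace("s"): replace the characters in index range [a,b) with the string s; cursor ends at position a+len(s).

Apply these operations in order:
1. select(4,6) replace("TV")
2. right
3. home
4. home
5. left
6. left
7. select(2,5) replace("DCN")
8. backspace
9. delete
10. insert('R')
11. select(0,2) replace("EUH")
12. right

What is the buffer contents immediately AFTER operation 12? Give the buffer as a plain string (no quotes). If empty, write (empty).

Answer: EUHDCR

Derivation:
After op 1 (select(4,6) replace("TV")): buf='QJYXTV' cursor=6
After op 2 (right): buf='QJYXTV' cursor=6
After op 3 (home): buf='QJYXTV' cursor=0
After op 4 (home): buf='QJYXTV' cursor=0
After op 5 (left): buf='QJYXTV' cursor=0
After op 6 (left): buf='QJYXTV' cursor=0
After op 7 (select(2,5) replace("DCN")): buf='QJDCNV' cursor=5
After op 8 (backspace): buf='QJDCV' cursor=4
After op 9 (delete): buf='QJDC' cursor=4
After op 10 (insert('R')): buf='QJDCR' cursor=5
After op 11 (select(0,2) replace("EUH")): buf='EUHDCR' cursor=3
After op 12 (right): buf='EUHDCR' cursor=4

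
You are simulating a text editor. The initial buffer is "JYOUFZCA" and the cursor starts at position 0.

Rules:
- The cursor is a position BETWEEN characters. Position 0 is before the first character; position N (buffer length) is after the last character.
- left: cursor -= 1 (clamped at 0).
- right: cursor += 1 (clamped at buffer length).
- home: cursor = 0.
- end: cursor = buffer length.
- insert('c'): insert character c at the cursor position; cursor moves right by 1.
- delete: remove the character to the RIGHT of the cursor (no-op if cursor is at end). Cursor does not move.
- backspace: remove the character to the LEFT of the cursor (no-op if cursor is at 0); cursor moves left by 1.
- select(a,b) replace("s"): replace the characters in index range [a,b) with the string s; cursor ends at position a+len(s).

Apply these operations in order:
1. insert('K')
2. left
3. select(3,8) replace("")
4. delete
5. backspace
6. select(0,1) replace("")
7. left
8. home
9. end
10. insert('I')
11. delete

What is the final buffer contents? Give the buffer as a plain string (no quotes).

Answer: JI

Derivation:
After op 1 (insert('K')): buf='KJYOUFZCA' cursor=1
After op 2 (left): buf='KJYOUFZCA' cursor=0
After op 3 (select(3,8) replace("")): buf='KJYA' cursor=3
After op 4 (delete): buf='KJY' cursor=3
After op 5 (backspace): buf='KJ' cursor=2
After op 6 (select(0,1) replace("")): buf='J' cursor=0
After op 7 (left): buf='J' cursor=0
After op 8 (home): buf='J' cursor=0
After op 9 (end): buf='J' cursor=1
After op 10 (insert('I')): buf='JI' cursor=2
After op 11 (delete): buf='JI' cursor=2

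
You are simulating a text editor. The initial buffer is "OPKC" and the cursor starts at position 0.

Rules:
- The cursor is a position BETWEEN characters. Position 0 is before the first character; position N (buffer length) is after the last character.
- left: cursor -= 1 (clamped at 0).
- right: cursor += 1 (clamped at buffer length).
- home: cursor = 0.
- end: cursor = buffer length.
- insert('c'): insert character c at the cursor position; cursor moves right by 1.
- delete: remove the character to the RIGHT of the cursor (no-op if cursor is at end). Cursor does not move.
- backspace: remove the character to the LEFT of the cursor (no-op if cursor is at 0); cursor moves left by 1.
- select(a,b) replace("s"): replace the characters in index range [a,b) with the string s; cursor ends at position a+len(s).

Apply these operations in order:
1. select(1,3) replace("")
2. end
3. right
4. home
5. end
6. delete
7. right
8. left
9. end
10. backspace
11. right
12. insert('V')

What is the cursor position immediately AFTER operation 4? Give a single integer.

Answer: 0

Derivation:
After op 1 (select(1,3) replace("")): buf='OC' cursor=1
After op 2 (end): buf='OC' cursor=2
After op 3 (right): buf='OC' cursor=2
After op 4 (home): buf='OC' cursor=0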